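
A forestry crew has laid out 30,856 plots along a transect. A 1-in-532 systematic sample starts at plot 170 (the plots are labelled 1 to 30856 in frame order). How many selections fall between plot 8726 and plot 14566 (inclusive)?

k = 532
First selection ≥ 8726: 170 + ⌈(8726−170)/532⌉·532 = 170 + 17×532 = 9214
Last selection ≤ 14566: 170 + ⌊(14566−170)/532⌋·532 = 170 + 27×532 = 14534
Count = 27 − 17 + 1 = 11

11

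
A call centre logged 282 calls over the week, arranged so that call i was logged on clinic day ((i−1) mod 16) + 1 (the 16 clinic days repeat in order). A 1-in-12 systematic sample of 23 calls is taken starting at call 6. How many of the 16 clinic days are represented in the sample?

Consecutive selections differ by k = 12, so their clinic day numbers differ by 12 mod 16 = 12.
gcd(12, 16) = 4, so the sample visits 16/4 = 4 distinct residues mod 16.
Start 6 is clinic day 6; the clinic days hit are 2, 6, 10, 14.

4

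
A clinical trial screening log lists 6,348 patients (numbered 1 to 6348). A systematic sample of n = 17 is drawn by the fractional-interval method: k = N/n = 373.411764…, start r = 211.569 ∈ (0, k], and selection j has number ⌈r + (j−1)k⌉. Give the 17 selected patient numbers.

212, 585, 959, 1332, 1706, 2079, 2453, 2826, 3199, 3573, 3946, 4320, 4693, 5066, 5440, 5813, 6187

j=1: r + 0k = 211.569 → ⌈·⌉ = 212
j=2: r + 1k = 584.980764… → ⌈·⌉ = 585
j=3: r + 2k = 958.392529… → ⌈·⌉ = 959
j=4: r + 3k = 1331.804294… → ⌈·⌉ = 1332
j=5: r + 4k = 1705.216058… → ⌈·⌉ = 1706
j=6: r + 5k = 2078.627823… → ⌈·⌉ = 2079
j=7: r + 6k = 2452.039588… → ⌈·⌉ = 2453
j=8: r + 7k = 2825.451352… → ⌈·⌉ = 2826
j=9: r + 8k = 3198.863117… → ⌈·⌉ = 3199
j=10: r + 9k = 3572.274882… → ⌈·⌉ = 3573
j=11: r + 10k = 3945.686647… → ⌈·⌉ = 3946
j=12: r + 11k = 4319.098411… → ⌈·⌉ = 4320
j=13: r + 12k = 4692.510176… → ⌈·⌉ = 4693
j=14: r + 13k = 5065.921941… → ⌈·⌉ = 5066
j=15: r + 14k = 5439.333705… → ⌈·⌉ = 5440
j=16: r + 15k = 5812.745470… → ⌈·⌉ = 5813
j=17: r + 16k = 6186.157235… → ⌈·⌉ = 6187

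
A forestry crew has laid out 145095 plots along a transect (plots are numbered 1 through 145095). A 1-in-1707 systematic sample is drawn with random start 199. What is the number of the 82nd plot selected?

138466

k = 1707
82nd selection = r + (82−1)·k = 199 + 81×1707 = 199 + 138267 = 138466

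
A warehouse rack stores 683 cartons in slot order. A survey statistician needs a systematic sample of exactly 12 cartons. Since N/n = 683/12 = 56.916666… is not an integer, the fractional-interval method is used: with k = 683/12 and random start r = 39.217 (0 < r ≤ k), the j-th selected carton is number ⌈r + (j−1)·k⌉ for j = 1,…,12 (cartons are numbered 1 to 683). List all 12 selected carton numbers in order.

40, 97, 154, 210, 267, 324, 381, 438, 495, 552, 609, 666

j=1: r + 0k = 39.217 → ⌈·⌉ = 40
j=2: r + 1k = 96.133666… → ⌈·⌉ = 97
j=3: r + 2k = 153.050333… → ⌈·⌉ = 154
j=4: r + 3k = 209.967 → ⌈·⌉ = 210
j=5: r + 4k = 266.883666… → ⌈·⌉ = 267
j=6: r + 5k = 323.800333… → ⌈·⌉ = 324
j=7: r + 6k = 380.717 → ⌈·⌉ = 381
j=8: r + 7k = 437.633666… → ⌈·⌉ = 438
j=9: r + 8k = 494.550333… → ⌈·⌉ = 495
j=10: r + 9k = 551.467 → ⌈·⌉ = 552
j=11: r + 10k = 608.383666… → ⌈·⌉ = 609
j=12: r + 11k = 665.300333… → ⌈·⌉ = 666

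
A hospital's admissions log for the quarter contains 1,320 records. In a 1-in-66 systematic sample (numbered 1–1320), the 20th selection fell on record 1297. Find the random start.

k = 66
r = 1297 − (20−1)×66 = 1297 − 1254 = 43

43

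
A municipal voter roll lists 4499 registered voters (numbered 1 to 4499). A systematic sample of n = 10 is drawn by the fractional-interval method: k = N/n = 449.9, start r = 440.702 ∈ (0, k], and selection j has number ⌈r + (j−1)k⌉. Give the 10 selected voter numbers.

j=1: r + 0k = 440.702 → ⌈·⌉ = 441
j=2: r + 1k = 890.602 → ⌈·⌉ = 891
j=3: r + 2k = 1340.502 → ⌈·⌉ = 1341
j=4: r + 3k = 1790.402 → ⌈·⌉ = 1791
j=5: r + 4k = 2240.302 → ⌈·⌉ = 2241
j=6: r + 5k = 2690.202 → ⌈·⌉ = 2691
j=7: r + 6k = 3140.102 → ⌈·⌉ = 3141
j=8: r + 7k = 3590.002 → ⌈·⌉ = 3591
j=9: r + 8k = 4039.902 → ⌈·⌉ = 4040
j=10: r + 9k = 4489.802 → ⌈·⌉ = 4490

441, 891, 1341, 1791, 2241, 2691, 3141, 3591, 4040, 4490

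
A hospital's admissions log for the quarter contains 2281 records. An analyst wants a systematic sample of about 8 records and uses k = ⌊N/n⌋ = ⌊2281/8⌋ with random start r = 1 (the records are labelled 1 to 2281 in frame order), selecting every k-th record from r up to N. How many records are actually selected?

9

k = ⌊2281/8⌋ = 285
Achieved size = ⌊(2281 − 1)/285⌋ + 1 = ⌊2280/285⌋ + 1 = 8 + 1 = 9
(last selection: 1 + 8×285 = 2281 ≤ 2281; next would be 2566 > 2281)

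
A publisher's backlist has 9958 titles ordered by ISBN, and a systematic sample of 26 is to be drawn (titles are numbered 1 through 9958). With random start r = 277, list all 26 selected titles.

277, 660, 1043, 1426, 1809, 2192, 2575, 2958, 3341, 3724, 4107, 4490, 4873, 5256, 5639, 6022, 6405, 6788, 7171, 7554, 7937, 8320, 8703, 9086, 9469, 9852

k = N/n = 9958/26 = 383
title 1: 277
title 2: 277 + 383 = 660
title 3: 660 + 383 = 1043
title 4: 1043 + 383 = 1426
title 5: 1426 + 383 = 1809
title 6: 1809 + 383 = 2192
title 7: 2192 + 383 = 2575
title 8: 2575 + 383 = 2958
title 9: 2958 + 383 = 3341
title 10: 3341 + 383 = 3724
title 11: 3724 + 383 = 4107
title 12: 4107 + 383 = 4490
title 13: 4490 + 383 = 4873
title 14: 4873 + 383 = 5256
title 15: 5256 + 383 = 5639
title 16: 5639 + 383 = 6022
title 17: 6022 + 383 = 6405
title 18: 6405 + 383 = 6788
title 19: 6788 + 383 = 7171
title 20: 7171 + 383 = 7554
title 21: 7554 + 383 = 7937
title 22: 7937 + 383 = 8320
title 23: 8320 + 383 = 8703
title 24: 8703 + 383 = 9086
title 25: 9086 + 383 = 9469
title 26: 9469 + 383 = 9852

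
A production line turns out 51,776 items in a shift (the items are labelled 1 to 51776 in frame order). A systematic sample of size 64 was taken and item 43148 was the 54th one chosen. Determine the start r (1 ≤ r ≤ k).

271

k = 51776/64 = 809
r = 43148 − (54−1)×809 = 43148 − 42877 = 271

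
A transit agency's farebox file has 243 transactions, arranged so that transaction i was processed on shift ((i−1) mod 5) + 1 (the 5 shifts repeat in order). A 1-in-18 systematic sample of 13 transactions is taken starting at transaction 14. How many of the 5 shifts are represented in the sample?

5

Consecutive selections differ by k = 18, so their shift numbers differ by 18 mod 5 = 3.
gcd(18, 5) = 1, so the sample visits 5/1 = 5 distinct residues mod 5.
Start 14 is shift 4; the shifts hit are 1, 2, 3, 4, 5.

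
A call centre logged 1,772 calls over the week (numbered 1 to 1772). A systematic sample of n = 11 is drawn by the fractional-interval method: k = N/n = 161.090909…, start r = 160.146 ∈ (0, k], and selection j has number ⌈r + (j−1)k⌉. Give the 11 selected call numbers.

j=1: r + 0k = 160.146 → ⌈·⌉ = 161
j=2: r + 1k = 321.236909… → ⌈·⌉ = 322
j=3: r + 2k = 482.327818… → ⌈·⌉ = 483
j=4: r + 3k = 643.418727… → ⌈·⌉ = 644
j=5: r + 4k = 804.509636… → ⌈·⌉ = 805
j=6: r + 5k = 965.600545… → ⌈·⌉ = 966
j=7: r + 6k = 1126.691454… → ⌈·⌉ = 1127
j=8: r + 7k = 1287.782363… → ⌈·⌉ = 1288
j=9: r + 8k = 1448.873272… → ⌈·⌉ = 1449
j=10: r + 9k = 1609.964181… → ⌈·⌉ = 1610
j=11: r + 10k = 1771.055090… → ⌈·⌉ = 1772

161, 322, 483, 644, 805, 966, 1127, 1288, 1449, 1610, 1772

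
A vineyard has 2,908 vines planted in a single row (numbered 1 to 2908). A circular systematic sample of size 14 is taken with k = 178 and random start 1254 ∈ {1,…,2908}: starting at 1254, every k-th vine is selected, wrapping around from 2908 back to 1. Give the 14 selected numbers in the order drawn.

Selection 1: 1254
Selection 2: 1254 + 178 = 1432
Selection 3: 1432 + 178 = 1610
Selection 4: 1610 + 178 = 1788
Selection 5: 1788 + 178 = 1966
Selection 6: 1966 + 178 = 2144
Selection 7: 2144 + 178 = 2322
Selection 8: 2322 + 178 = 2500
Selection 9: 2500 + 178 = 2678
Selection 10: 2678 + 178 = 2856
Selection 11: 2856 + 178 = 3034 → 3034 − 2908 = 126
Selection 12: 126 + 178 = 304
Selection 13: 304 + 178 = 482
Selection 14: 482 + 178 = 660

1254, 1432, 1610, 1788, 1966, 2144, 2322, 2500, 2678, 2856, 126, 304, 482, 660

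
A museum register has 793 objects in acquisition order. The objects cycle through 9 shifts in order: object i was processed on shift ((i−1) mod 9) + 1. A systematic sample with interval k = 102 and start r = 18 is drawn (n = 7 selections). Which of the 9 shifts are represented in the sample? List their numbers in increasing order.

Consecutive selections differ by k = 102, so their shift numbers differ by 102 mod 9 = 3.
gcd(102, 9) = 3, so the sample visits 9/3 = 3 distinct residues mod 9.
Start 18 is shift 9; the shifts hit are 3, 6, 9.

3, 6, 9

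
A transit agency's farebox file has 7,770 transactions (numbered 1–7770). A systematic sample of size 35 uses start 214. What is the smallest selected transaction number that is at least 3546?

k = 7770/35 = 222
Steps past start: ⌈(3546 − 214)/222⌉ = ⌈3332/222⌉ = 16
Selected transaction: 214 + 16×222 = 3766

3766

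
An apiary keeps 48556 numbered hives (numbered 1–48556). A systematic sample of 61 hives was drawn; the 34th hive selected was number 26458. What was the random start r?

k = 48556/61 = 796
r = 26458 − (34−1)×796 = 26458 − 26268 = 190

190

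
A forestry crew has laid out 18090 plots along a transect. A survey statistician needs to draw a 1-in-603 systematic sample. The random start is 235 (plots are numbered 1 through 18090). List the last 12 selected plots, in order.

11089, 11692, 12295, 12898, 13501, 14104, 14707, 15310, 15913, 16516, 17119, 17722

19th selection = 235 + 18×603 = 11089
20th: 11089 + 603 = 11692
21st: 11692 + 603 = 12295
22nd: 12295 + 603 = 12898
23rd: 12898 + 603 = 13501
24th: 13501 + 603 = 14104
25th: 14104 + 603 = 14707
26th: 14707 + 603 = 15310
27th: 15310 + 603 = 15913
28th: 15913 + 603 = 16516
29th: 16516 + 603 = 17119
30th: 17119 + 603 = 17722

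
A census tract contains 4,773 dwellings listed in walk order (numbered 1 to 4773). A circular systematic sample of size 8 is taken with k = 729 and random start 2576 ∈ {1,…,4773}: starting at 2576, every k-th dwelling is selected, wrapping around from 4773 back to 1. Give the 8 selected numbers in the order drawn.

Selection 1: 2576
Selection 2: 2576 + 729 = 3305
Selection 3: 3305 + 729 = 4034
Selection 4: 4034 + 729 = 4763
Selection 5: 4763 + 729 = 5492 → 5492 − 4773 = 719
Selection 6: 719 + 729 = 1448
Selection 7: 1448 + 729 = 2177
Selection 8: 2177 + 729 = 2906

2576, 3305, 4034, 4763, 719, 1448, 2177, 2906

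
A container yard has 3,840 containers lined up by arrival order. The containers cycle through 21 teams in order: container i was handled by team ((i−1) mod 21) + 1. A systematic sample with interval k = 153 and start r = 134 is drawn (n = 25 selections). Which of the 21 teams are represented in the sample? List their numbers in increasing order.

2, 5, 8, 11, 14, 17, 20

Consecutive selections differ by k = 153, so their team numbers differ by 153 mod 21 = 6.
gcd(153, 21) = 3, so the sample visits 21/3 = 7 distinct residues mod 21.
Start 134 is team 8; the teams hit are 2, 5, 8, 11, 14, 17, 20.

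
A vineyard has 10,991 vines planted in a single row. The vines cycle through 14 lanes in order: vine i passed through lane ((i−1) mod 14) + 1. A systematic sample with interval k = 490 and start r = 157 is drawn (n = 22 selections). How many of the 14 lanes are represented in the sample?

Consecutive selections differ by k = 490, so their lane numbers differ by 490 mod 14 = 0.
gcd(490, 14) = 14, so the sample visits 14/14 = 1 distinct residues mod 14.
Start 157 is lane 3; the lanes hit are 3.

1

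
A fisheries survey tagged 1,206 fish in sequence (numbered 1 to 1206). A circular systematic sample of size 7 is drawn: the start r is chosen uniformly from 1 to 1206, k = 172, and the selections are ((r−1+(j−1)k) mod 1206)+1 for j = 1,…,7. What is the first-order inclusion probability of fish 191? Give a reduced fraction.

7/1206

For each position j, as r ranges over 1…1206 the j-th selection hits every fish exactly once, so fish 191 is selected for exactly 7 of the 1206 starts.
Inclusion probability = 7/1206.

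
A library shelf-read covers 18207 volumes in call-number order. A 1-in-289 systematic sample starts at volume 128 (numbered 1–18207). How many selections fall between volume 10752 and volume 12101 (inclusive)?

k = 289
First selection ≥ 10752: 128 + ⌈(10752−128)/289⌉·289 = 128 + 37×289 = 10821
Last selection ≤ 12101: 128 + ⌊(12101−128)/289⌋·289 = 128 + 41×289 = 11977
Count = 41 − 37 + 1 = 5

5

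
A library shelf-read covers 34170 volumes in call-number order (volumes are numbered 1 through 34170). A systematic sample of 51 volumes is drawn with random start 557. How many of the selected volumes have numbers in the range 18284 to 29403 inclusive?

k = 34170/51 = 670
First selection ≥ 18284: 557 + ⌈(18284−557)/670⌉·670 = 557 + 27×670 = 18647
Last selection ≤ 29403: 557 + ⌊(29403−557)/670⌋·670 = 557 + 43×670 = 29367
Count = 43 − 27 + 1 = 17

17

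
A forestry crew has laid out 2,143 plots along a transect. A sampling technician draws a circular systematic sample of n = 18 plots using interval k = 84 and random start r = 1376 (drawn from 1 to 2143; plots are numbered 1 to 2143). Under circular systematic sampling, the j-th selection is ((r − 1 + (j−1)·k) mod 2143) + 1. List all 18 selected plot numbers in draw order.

Selection 1: 1376
Selection 2: 1376 + 84 = 1460
Selection 3: 1460 + 84 = 1544
Selection 4: 1544 + 84 = 1628
Selection 5: 1628 + 84 = 1712
Selection 6: 1712 + 84 = 1796
Selection 7: 1796 + 84 = 1880
Selection 8: 1880 + 84 = 1964
Selection 9: 1964 + 84 = 2048
Selection 10: 2048 + 84 = 2132
Selection 11: 2132 + 84 = 2216 → 2216 − 2143 = 73
Selection 12: 73 + 84 = 157
Selection 13: 157 + 84 = 241
Selection 14: 241 + 84 = 325
Selection 15: 325 + 84 = 409
Selection 16: 409 + 84 = 493
Selection 17: 493 + 84 = 577
Selection 18: 577 + 84 = 661

1376, 1460, 1544, 1628, 1712, 1796, 1880, 1964, 2048, 2132, 73, 157, 241, 325, 409, 493, 577, 661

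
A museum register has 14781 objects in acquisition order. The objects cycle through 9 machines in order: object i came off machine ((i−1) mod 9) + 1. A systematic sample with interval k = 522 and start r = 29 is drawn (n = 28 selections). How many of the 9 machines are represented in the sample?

1

Consecutive selections differ by k = 522, so their machine numbers differ by 522 mod 9 = 0.
gcd(522, 9) = 9, so the sample visits 9/9 = 1 distinct residues mod 9.
Start 29 is machine 2; the machines hit are 2.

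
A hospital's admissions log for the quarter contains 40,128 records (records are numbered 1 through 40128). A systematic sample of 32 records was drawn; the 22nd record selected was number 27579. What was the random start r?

k = 40128/32 = 1254
r = 27579 − (22−1)×1254 = 27579 − 26334 = 1245

1245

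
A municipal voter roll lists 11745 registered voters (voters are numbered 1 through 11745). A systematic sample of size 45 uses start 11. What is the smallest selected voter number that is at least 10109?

10190

k = 11745/45 = 261
Steps past start: ⌈(10109 − 11)/261⌉ = ⌈10098/261⌉ = 39
Selected voter: 11 + 39×261 = 10190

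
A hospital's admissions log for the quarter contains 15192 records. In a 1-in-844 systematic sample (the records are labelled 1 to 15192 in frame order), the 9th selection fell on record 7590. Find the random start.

k = 844
r = 7590 − (9−1)×844 = 7590 − 6752 = 838

838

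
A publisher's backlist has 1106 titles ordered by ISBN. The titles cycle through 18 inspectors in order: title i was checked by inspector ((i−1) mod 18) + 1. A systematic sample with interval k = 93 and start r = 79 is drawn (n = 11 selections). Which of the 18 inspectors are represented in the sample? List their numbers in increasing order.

1, 4, 7, 10, 13, 16

Consecutive selections differ by k = 93, so their inspector numbers differ by 93 mod 18 = 3.
gcd(93, 18) = 3, so the sample visits 18/3 = 6 distinct residues mod 18.
Start 79 is inspector 7; the inspectors hit are 1, 4, 7, 10, 13, 16.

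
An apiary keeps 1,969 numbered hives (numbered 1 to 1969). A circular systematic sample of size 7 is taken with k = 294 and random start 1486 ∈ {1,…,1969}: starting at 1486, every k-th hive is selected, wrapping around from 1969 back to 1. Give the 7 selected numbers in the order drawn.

1486, 1780, 105, 399, 693, 987, 1281

Selection 1: 1486
Selection 2: 1486 + 294 = 1780
Selection 3: 1780 + 294 = 2074 → 2074 − 1969 = 105
Selection 4: 105 + 294 = 399
Selection 5: 399 + 294 = 693
Selection 6: 693 + 294 = 987
Selection 7: 987 + 294 = 1281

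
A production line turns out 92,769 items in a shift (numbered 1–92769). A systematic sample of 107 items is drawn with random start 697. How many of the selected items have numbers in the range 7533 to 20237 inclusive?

15

k = 92769/107 = 867
First selection ≥ 7533: 697 + ⌈(7533−697)/867⌉·867 = 697 + 8×867 = 7633
Last selection ≤ 20237: 697 + ⌊(20237−697)/867⌋·867 = 697 + 22×867 = 19771
Count = 22 − 8 + 1 = 15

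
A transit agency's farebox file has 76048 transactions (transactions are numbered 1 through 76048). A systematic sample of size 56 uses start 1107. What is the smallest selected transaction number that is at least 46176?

47279

k = 76048/56 = 1358
Steps past start: ⌈(46176 − 1107)/1358⌉ = ⌈45069/1358⌉ = 34
Selected transaction: 1107 + 34×1358 = 47279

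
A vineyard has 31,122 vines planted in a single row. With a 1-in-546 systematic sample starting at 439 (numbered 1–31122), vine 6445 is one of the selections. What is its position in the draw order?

12

k = 546
position = (6445 − 439)/546 + 1 = 6006/546 + 1 = 11 + 1 = 12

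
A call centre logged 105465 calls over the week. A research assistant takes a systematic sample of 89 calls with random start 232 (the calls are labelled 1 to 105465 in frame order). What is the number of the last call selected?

k = 105465/89 = 1185
89th selection = r + (89−1)·k = 232 + 88×1185 = 232 + 104280 = 104512

104512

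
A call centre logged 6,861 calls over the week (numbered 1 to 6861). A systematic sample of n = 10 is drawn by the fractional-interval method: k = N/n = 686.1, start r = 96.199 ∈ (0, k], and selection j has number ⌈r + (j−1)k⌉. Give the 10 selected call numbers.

97, 783, 1469, 2155, 2841, 3527, 4213, 4899, 5585, 6272

j=1: r + 0k = 96.199 → ⌈·⌉ = 97
j=2: r + 1k = 782.299 → ⌈·⌉ = 783
j=3: r + 2k = 1468.399 → ⌈·⌉ = 1469
j=4: r + 3k = 2154.499 → ⌈·⌉ = 2155
j=5: r + 4k = 2840.599 → ⌈·⌉ = 2841
j=6: r + 5k = 3526.699 → ⌈·⌉ = 3527
j=7: r + 6k = 4212.799 → ⌈·⌉ = 4213
j=8: r + 7k = 4898.899 → ⌈·⌉ = 4899
j=9: r + 8k = 5584.999 → ⌈·⌉ = 5585
j=10: r + 9k = 6271.099 → ⌈·⌉ = 6272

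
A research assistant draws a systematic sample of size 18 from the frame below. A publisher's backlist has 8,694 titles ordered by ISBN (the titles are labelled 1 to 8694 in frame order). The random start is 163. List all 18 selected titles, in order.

163, 646, 1129, 1612, 2095, 2578, 3061, 3544, 4027, 4510, 4993, 5476, 5959, 6442, 6925, 7408, 7891, 8374

k = N/n = 8694/18 = 483
title 1: 163
title 2: 163 + 483 = 646
title 3: 646 + 483 = 1129
title 4: 1129 + 483 = 1612
title 5: 1612 + 483 = 2095
title 6: 2095 + 483 = 2578
title 7: 2578 + 483 = 3061
title 8: 3061 + 483 = 3544
title 9: 3544 + 483 = 4027
title 10: 4027 + 483 = 4510
title 11: 4510 + 483 = 4993
title 12: 4993 + 483 = 5476
title 13: 5476 + 483 = 5959
title 14: 5959 + 483 = 6442
title 15: 6442 + 483 = 6925
title 16: 6925 + 483 = 7408
title 17: 7408 + 483 = 7891
title 18: 7891 + 483 = 8374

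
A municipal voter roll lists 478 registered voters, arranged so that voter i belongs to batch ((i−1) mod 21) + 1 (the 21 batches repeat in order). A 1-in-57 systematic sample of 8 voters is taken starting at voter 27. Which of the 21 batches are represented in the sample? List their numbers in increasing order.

Consecutive selections differ by k = 57, so their batch numbers differ by 57 mod 21 = 15.
gcd(57, 21) = 3, so the sample visits 21/3 = 7 distinct residues mod 21.
Start 27 is batch 6; the batches hit are 3, 6, 9, 12, 15, 18, 21.

3, 6, 9, 12, 15, 18, 21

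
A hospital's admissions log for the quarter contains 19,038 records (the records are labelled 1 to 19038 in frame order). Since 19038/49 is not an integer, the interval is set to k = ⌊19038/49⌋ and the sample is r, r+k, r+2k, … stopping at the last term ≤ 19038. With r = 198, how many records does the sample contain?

k = ⌊19038/49⌋ = 388
Achieved size = ⌊(19038 − 198)/388⌋ + 1 = ⌊18840/388⌋ + 1 = 48 + 1 = 49
(last selection: 198 + 48×388 = 18822 ≤ 19038; next would be 19210 > 19038)

49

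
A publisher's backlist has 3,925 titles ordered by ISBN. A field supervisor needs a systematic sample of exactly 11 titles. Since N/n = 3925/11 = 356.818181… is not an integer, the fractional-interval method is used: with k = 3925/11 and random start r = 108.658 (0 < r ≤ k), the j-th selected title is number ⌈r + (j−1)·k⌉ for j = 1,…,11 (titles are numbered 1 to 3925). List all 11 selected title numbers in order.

j=1: r + 0k = 108.658 → ⌈·⌉ = 109
j=2: r + 1k = 465.476181… → ⌈·⌉ = 466
j=3: r + 2k = 822.294363… → ⌈·⌉ = 823
j=4: r + 3k = 1179.112545… → ⌈·⌉ = 1180
j=5: r + 4k = 1535.930727… → ⌈·⌉ = 1536
j=6: r + 5k = 1892.748909… → ⌈·⌉ = 1893
j=7: r + 6k = 2249.567090… → ⌈·⌉ = 2250
j=8: r + 7k = 2606.385272… → ⌈·⌉ = 2607
j=9: r + 8k = 2963.203454… → ⌈·⌉ = 2964
j=10: r + 9k = 3320.021636… → ⌈·⌉ = 3321
j=11: r + 10k = 3676.839818… → ⌈·⌉ = 3677

109, 466, 823, 1180, 1536, 1893, 2250, 2607, 2964, 3321, 3677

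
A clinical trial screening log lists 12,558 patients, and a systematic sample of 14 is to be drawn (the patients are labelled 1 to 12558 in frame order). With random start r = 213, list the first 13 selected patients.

213, 1110, 2007, 2904, 3801, 4698, 5595, 6492, 7389, 8286, 9183, 10080, 10977

k = N/n = 12558/14 = 897
patient 1: 213
patient 2: 213 + 897 = 1110
patient 3: 1110 + 897 = 2007
patient 4: 2007 + 897 = 2904
patient 5: 2904 + 897 = 3801
patient 6: 3801 + 897 = 4698
patient 7: 4698 + 897 = 5595
patient 8: 5595 + 897 = 6492
patient 9: 6492 + 897 = 7389
patient 10: 7389 + 897 = 8286
patient 11: 8286 + 897 = 9183
patient 12: 9183 + 897 = 10080
patient 13: 10080 + 897 = 10977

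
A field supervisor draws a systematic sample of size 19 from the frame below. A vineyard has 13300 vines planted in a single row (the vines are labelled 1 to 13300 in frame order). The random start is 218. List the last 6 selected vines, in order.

k = N/n = 13300/19 = 700
14th selection = 218 + 13×700 = 9318
15th: 9318 + 700 = 10018
16th: 10018 + 700 = 10718
17th: 10718 + 700 = 11418
18th: 11418 + 700 = 12118
19th: 12118 + 700 = 12818

9318, 10018, 10718, 11418, 12118, 12818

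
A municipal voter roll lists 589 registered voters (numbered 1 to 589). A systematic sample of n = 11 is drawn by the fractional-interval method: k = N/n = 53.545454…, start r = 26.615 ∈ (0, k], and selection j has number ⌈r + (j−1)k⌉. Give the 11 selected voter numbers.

j=1: r + 0k = 26.615 → ⌈·⌉ = 27
j=2: r + 1k = 80.160454… → ⌈·⌉ = 81
j=3: r + 2k = 133.705909… → ⌈·⌉ = 134
j=4: r + 3k = 187.251363… → ⌈·⌉ = 188
j=5: r + 4k = 240.796818… → ⌈·⌉ = 241
j=6: r + 5k = 294.342272… → ⌈·⌉ = 295
j=7: r + 6k = 347.887727… → ⌈·⌉ = 348
j=8: r + 7k = 401.433181… → ⌈·⌉ = 402
j=9: r + 8k = 454.978636… → ⌈·⌉ = 455
j=10: r + 9k = 508.524090… → ⌈·⌉ = 509
j=11: r + 10k = 562.069545… → ⌈·⌉ = 563

27, 81, 134, 188, 241, 295, 348, 402, 455, 509, 563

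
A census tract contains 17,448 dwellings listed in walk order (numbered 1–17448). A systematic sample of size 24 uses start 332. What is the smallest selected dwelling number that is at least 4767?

k = 17448/24 = 727
Steps past start: ⌈(4767 − 332)/727⌉ = ⌈4435/727⌉ = 7
Selected dwelling: 332 + 7×727 = 5421

5421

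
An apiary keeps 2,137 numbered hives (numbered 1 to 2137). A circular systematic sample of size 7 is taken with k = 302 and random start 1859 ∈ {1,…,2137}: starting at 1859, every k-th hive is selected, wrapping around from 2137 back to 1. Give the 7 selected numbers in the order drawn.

1859, 24, 326, 628, 930, 1232, 1534

Selection 1: 1859
Selection 2: 1859 + 302 = 2161 → 2161 − 2137 = 24
Selection 3: 24 + 302 = 326
Selection 4: 326 + 302 = 628
Selection 5: 628 + 302 = 930
Selection 6: 930 + 302 = 1232
Selection 7: 1232 + 302 = 1534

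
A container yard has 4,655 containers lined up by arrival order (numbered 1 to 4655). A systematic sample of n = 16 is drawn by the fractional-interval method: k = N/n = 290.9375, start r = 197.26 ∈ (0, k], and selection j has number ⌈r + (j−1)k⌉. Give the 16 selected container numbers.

198, 489, 780, 1071, 1362, 1652, 1943, 2234, 2525, 2816, 3107, 3398, 3689, 3980, 4271, 4562

j=1: r + 0k = 197.26 → ⌈·⌉ = 198
j=2: r + 1k = 488.1975 → ⌈·⌉ = 489
j=3: r + 2k = 779.135 → ⌈·⌉ = 780
j=4: r + 3k = 1070.0725 → ⌈·⌉ = 1071
j=5: r + 4k = 1361.01 → ⌈·⌉ = 1362
j=6: r + 5k = 1651.9475 → ⌈·⌉ = 1652
j=7: r + 6k = 1942.885 → ⌈·⌉ = 1943
j=8: r + 7k = 2233.8225 → ⌈·⌉ = 2234
j=9: r + 8k = 2524.76 → ⌈·⌉ = 2525
j=10: r + 9k = 2815.6975 → ⌈·⌉ = 2816
j=11: r + 10k = 3106.635 → ⌈·⌉ = 3107
j=12: r + 11k = 3397.5725 → ⌈·⌉ = 3398
j=13: r + 12k = 3688.51 → ⌈·⌉ = 3689
j=14: r + 13k = 3979.4475 → ⌈·⌉ = 3980
j=15: r + 14k = 4270.385 → ⌈·⌉ = 4271
j=16: r + 15k = 4561.3225 → ⌈·⌉ = 4562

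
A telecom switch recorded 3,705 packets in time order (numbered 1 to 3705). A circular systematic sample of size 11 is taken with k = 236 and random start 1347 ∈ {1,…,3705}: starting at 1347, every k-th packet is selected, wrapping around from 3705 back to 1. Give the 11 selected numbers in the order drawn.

1347, 1583, 1819, 2055, 2291, 2527, 2763, 2999, 3235, 3471, 2

Selection 1: 1347
Selection 2: 1347 + 236 = 1583
Selection 3: 1583 + 236 = 1819
Selection 4: 1819 + 236 = 2055
Selection 5: 2055 + 236 = 2291
Selection 6: 2291 + 236 = 2527
Selection 7: 2527 + 236 = 2763
Selection 8: 2763 + 236 = 2999
Selection 9: 2999 + 236 = 3235
Selection 10: 3235 + 236 = 3471
Selection 11: 3471 + 236 = 3707 → 3707 − 3705 = 2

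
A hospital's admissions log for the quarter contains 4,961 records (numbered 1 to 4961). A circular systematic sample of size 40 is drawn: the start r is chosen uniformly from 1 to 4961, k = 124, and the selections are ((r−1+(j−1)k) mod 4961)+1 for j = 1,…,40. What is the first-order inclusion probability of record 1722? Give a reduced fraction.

40/4961

For each position j, as r ranges over 1…4961 the j-th selection hits every record exactly once, so record 1722 is selected for exactly 40 of the 4961 starts.
Inclusion probability = 40/4961.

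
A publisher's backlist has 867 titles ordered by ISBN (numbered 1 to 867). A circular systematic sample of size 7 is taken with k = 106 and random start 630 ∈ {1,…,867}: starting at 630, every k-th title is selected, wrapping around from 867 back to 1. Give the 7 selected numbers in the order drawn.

630, 736, 842, 81, 187, 293, 399

Selection 1: 630
Selection 2: 630 + 106 = 736
Selection 3: 736 + 106 = 842
Selection 4: 842 + 106 = 948 → 948 − 867 = 81
Selection 5: 81 + 106 = 187
Selection 6: 187 + 106 = 293
Selection 7: 293 + 106 = 399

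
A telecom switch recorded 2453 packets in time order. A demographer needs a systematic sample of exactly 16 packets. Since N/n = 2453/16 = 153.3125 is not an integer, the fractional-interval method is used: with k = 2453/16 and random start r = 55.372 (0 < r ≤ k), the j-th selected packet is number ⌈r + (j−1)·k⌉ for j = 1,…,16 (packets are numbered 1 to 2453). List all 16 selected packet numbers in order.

j=1: r + 0k = 55.372 → ⌈·⌉ = 56
j=2: r + 1k = 208.6845 → ⌈·⌉ = 209
j=3: r + 2k = 361.997 → ⌈·⌉ = 362
j=4: r + 3k = 515.3095 → ⌈·⌉ = 516
j=5: r + 4k = 668.622 → ⌈·⌉ = 669
j=6: r + 5k = 821.9345 → ⌈·⌉ = 822
j=7: r + 6k = 975.247 → ⌈·⌉ = 976
j=8: r + 7k = 1128.5595 → ⌈·⌉ = 1129
j=9: r + 8k = 1281.872 → ⌈·⌉ = 1282
j=10: r + 9k = 1435.1845 → ⌈·⌉ = 1436
j=11: r + 10k = 1588.497 → ⌈·⌉ = 1589
j=12: r + 11k = 1741.8095 → ⌈·⌉ = 1742
j=13: r + 12k = 1895.122 → ⌈·⌉ = 1896
j=14: r + 13k = 2048.4345 → ⌈·⌉ = 2049
j=15: r + 14k = 2201.747 → ⌈·⌉ = 2202
j=16: r + 15k = 2355.0595 → ⌈·⌉ = 2356

56, 209, 362, 516, 669, 822, 976, 1129, 1282, 1436, 1589, 1742, 1896, 2049, 2202, 2356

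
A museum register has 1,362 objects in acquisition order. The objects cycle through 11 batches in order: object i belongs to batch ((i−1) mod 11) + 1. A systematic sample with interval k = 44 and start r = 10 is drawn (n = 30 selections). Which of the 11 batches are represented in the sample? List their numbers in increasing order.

Consecutive selections differ by k = 44, so their batch numbers differ by 44 mod 11 = 0.
gcd(44, 11) = 11, so the sample visits 11/11 = 1 distinct residues mod 11.
Start 10 is batch 10; the batches hit are 10.

10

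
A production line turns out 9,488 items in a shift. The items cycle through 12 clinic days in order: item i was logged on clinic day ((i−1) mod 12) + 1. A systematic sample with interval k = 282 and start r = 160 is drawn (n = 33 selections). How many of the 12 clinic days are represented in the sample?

2

Consecutive selections differ by k = 282, so their clinic day numbers differ by 282 mod 12 = 6.
gcd(282, 12) = 6, so the sample visits 12/6 = 2 distinct residues mod 12.
Start 160 is clinic day 4; the clinic days hit are 4, 10.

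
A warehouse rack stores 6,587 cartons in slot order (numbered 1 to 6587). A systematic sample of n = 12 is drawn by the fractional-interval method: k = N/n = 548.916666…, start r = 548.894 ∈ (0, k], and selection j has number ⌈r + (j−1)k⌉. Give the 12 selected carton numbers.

549, 1098, 1647, 2196, 2745, 3294, 3843, 4392, 4941, 5490, 6039, 6587

j=1: r + 0k = 548.894 → ⌈·⌉ = 549
j=2: r + 1k = 1097.810666… → ⌈·⌉ = 1098
j=3: r + 2k = 1646.727333… → ⌈·⌉ = 1647
j=4: r + 3k = 2195.644 → ⌈·⌉ = 2196
j=5: r + 4k = 2744.560666… → ⌈·⌉ = 2745
j=6: r + 5k = 3293.477333… → ⌈·⌉ = 3294
j=7: r + 6k = 3842.394 → ⌈·⌉ = 3843
j=8: r + 7k = 4391.310666… → ⌈·⌉ = 4392
j=9: r + 8k = 4940.227333… → ⌈·⌉ = 4941
j=10: r + 9k = 5489.144 → ⌈·⌉ = 5490
j=11: r + 10k = 6038.060666… → ⌈·⌉ = 6039
j=12: r + 11k = 6586.977333… → ⌈·⌉ = 6587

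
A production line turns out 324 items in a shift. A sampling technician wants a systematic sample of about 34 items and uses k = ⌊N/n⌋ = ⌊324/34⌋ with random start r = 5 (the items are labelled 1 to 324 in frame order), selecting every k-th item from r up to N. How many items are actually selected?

36

k = ⌊324/34⌋ = 9
Achieved size = ⌊(324 − 5)/9⌋ + 1 = ⌊319/9⌋ + 1 = 35 + 1 = 36
(last selection: 5 + 35×9 = 320 ≤ 324; next would be 329 > 324)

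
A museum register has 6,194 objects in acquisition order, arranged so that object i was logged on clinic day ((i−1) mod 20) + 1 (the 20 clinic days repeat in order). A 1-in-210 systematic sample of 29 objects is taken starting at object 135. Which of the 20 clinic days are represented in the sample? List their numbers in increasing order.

5, 15

Consecutive selections differ by k = 210, so their clinic day numbers differ by 210 mod 20 = 10.
gcd(210, 20) = 10, so the sample visits 20/10 = 2 distinct residues mod 20.
Start 135 is clinic day 15; the clinic days hit are 5, 15.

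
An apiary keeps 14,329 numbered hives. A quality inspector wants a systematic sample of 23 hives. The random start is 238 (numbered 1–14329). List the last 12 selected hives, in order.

k = N/n = 14329/23 = 623
12th selection = 238 + 11×623 = 7091
13th: 7091 + 623 = 7714
14th: 7714 + 623 = 8337
15th: 8337 + 623 = 8960
16th: 8960 + 623 = 9583
17th: 9583 + 623 = 10206
18th: 10206 + 623 = 10829
19th: 10829 + 623 = 11452
20th: 11452 + 623 = 12075
21st: 12075 + 623 = 12698
22nd: 12698 + 623 = 13321
23rd: 13321 + 623 = 13944

7091, 7714, 8337, 8960, 9583, 10206, 10829, 11452, 12075, 12698, 13321, 13944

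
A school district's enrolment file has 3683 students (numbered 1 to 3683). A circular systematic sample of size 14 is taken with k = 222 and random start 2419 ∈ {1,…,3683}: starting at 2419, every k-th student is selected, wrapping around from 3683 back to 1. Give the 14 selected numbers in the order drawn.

Selection 1: 2419
Selection 2: 2419 + 222 = 2641
Selection 3: 2641 + 222 = 2863
Selection 4: 2863 + 222 = 3085
Selection 5: 3085 + 222 = 3307
Selection 6: 3307 + 222 = 3529
Selection 7: 3529 + 222 = 3751 → 3751 − 3683 = 68
Selection 8: 68 + 222 = 290
Selection 9: 290 + 222 = 512
Selection 10: 512 + 222 = 734
Selection 11: 734 + 222 = 956
Selection 12: 956 + 222 = 1178
Selection 13: 1178 + 222 = 1400
Selection 14: 1400 + 222 = 1622

2419, 2641, 2863, 3085, 3307, 3529, 68, 290, 512, 734, 956, 1178, 1400, 1622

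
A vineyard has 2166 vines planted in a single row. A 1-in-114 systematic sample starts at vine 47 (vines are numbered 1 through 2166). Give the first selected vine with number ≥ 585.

k = 114
Steps past start: ⌈(585 − 47)/114⌉ = ⌈538/114⌉ = 5
Selected vine: 47 + 5×114 = 617

617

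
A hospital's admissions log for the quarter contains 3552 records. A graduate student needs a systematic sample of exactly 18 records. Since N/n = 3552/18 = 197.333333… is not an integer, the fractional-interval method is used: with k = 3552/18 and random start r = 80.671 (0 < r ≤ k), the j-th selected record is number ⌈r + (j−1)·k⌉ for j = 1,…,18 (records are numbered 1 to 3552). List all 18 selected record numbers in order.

81, 279, 476, 673, 871, 1068, 1265, 1463, 1660, 1857, 2055, 2252, 2449, 2647, 2844, 3041, 3239, 3436

j=1: r + 0k = 80.671 → ⌈·⌉ = 81
j=2: r + 1k = 278.004333… → ⌈·⌉ = 279
j=3: r + 2k = 475.337666… → ⌈·⌉ = 476
j=4: r + 3k = 672.671 → ⌈·⌉ = 673
j=5: r + 4k = 870.004333… → ⌈·⌉ = 871
j=6: r + 5k = 1067.337666… → ⌈·⌉ = 1068
j=7: r + 6k = 1264.671 → ⌈·⌉ = 1265
j=8: r + 7k = 1462.004333… → ⌈·⌉ = 1463
j=9: r + 8k = 1659.337666… → ⌈·⌉ = 1660
j=10: r + 9k = 1856.671 → ⌈·⌉ = 1857
j=11: r + 10k = 2054.004333… → ⌈·⌉ = 2055
j=12: r + 11k = 2251.337666… → ⌈·⌉ = 2252
j=13: r + 12k = 2448.671 → ⌈·⌉ = 2449
j=14: r + 13k = 2646.004333… → ⌈·⌉ = 2647
j=15: r + 14k = 2843.337666… → ⌈·⌉ = 2844
j=16: r + 15k = 3040.671 → ⌈·⌉ = 3041
j=17: r + 16k = 3238.004333… → ⌈·⌉ = 3239
j=18: r + 17k = 3435.337666… → ⌈·⌉ = 3436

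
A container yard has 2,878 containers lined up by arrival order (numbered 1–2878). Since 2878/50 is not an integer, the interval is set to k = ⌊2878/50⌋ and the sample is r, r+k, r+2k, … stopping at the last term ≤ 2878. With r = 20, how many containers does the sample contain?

k = ⌊2878/50⌋ = 57
Achieved size = ⌊(2878 − 20)/57⌋ + 1 = ⌊2858/57⌋ + 1 = 50 + 1 = 51
(last selection: 20 + 50×57 = 2870 ≤ 2878; next would be 2927 > 2878)

51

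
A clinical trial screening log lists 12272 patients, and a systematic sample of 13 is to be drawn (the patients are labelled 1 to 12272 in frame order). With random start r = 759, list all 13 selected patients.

759, 1703, 2647, 3591, 4535, 5479, 6423, 7367, 8311, 9255, 10199, 11143, 12087

k = N/n = 12272/13 = 944
patient 1: 759
patient 2: 759 + 944 = 1703
patient 3: 1703 + 944 = 2647
patient 4: 2647 + 944 = 3591
patient 5: 3591 + 944 = 4535
patient 6: 4535 + 944 = 5479
patient 7: 5479 + 944 = 6423
patient 8: 6423 + 944 = 7367
patient 9: 7367 + 944 = 8311
patient 10: 8311 + 944 = 9255
patient 11: 9255 + 944 = 10199
patient 12: 10199 + 944 = 11143
patient 13: 11143 + 944 = 12087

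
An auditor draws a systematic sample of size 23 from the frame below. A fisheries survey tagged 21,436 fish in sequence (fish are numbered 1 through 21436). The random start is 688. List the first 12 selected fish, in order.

688, 1620, 2552, 3484, 4416, 5348, 6280, 7212, 8144, 9076, 10008, 10940

k = N/n = 21436/23 = 932
fish 1: 688
fish 2: 688 + 932 = 1620
fish 3: 1620 + 932 = 2552
fish 4: 2552 + 932 = 3484
fish 5: 3484 + 932 = 4416
fish 6: 4416 + 932 = 5348
fish 7: 5348 + 932 = 6280
fish 8: 6280 + 932 = 7212
fish 9: 7212 + 932 = 8144
fish 10: 8144 + 932 = 9076
fish 11: 9076 + 932 = 10008
fish 12: 10008 + 932 = 10940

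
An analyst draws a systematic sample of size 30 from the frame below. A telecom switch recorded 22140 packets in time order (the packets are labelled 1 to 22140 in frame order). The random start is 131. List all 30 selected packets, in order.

k = N/n = 22140/30 = 738
packet 1: 131
packet 2: 131 + 738 = 869
packet 3: 869 + 738 = 1607
packet 4: 1607 + 738 = 2345
packet 5: 2345 + 738 = 3083
packet 6: 3083 + 738 = 3821
packet 7: 3821 + 738 = 4559
packet 8: 4559 + 738 = 5297
packet 9: 5297 + 738 = 6035
packet 10: 6035 + 738 = 6773
packet 11: 6773 + 738 = 7511
packet 12: 7511 + 738 = 8249
packet 13: 8249 + 738 = 8987
packet 14: 8987 + 738 = 9725
packet 15: 9725 + 738 = 10463
packet 16: 10463 + 738 = 11201
packet 17: 11201 + 738 = 11939
packet 18: 11939 + 738 = 12677
packet 19: 12677 + 738 = 13415
packet 20: 13415 + 738 = 14153
packet 21: 14153 + 738 = 14891
packet 22: 14891 + 738 = 15629
packet 23: 15629 + 738 = 16367
packet 24: 16367 + 738 = 17105
packet 25: 17105 + 738 = 17843
packet 26: 17843 + 738 = 18581
packet 27: 18581 + 738 = 19319
packet 28: 19319 + 738 = 20057
packet 29: 20057 + 738 = 20795
packet 30: 20795 + 738 = 21533

131, 869, 1607, 2345, 3083, 3821, 4559, 5297, 6035, 6773, 7511, 8249, 8987, 9725, 10463, 11201, 11939, 12677, 13415, 14153, 14891, 15629, 16367, 17105, 17843, 18581, 19319, 20057, 20795, 21533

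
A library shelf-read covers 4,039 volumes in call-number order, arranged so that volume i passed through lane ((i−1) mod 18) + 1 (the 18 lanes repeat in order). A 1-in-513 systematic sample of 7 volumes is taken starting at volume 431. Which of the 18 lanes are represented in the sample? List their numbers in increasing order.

Consecutive selections differ by k = 513, so their lane numbers differ by 513 mod 18 = 9.
gcd(513, 18) = 9, so the sample visits 18/9 = 2 distinct residues mod 18.
Start 431 is lane 17; the lanes hit are 8, 17.

8, 17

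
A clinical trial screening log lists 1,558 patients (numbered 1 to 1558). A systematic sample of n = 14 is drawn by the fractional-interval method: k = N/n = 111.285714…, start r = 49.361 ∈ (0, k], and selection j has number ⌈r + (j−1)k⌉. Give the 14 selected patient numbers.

j=1: r + 0k = 49.361 → ⌈·⌉ = 50
j=2: r + 1k = 160.646714… → ⌈·⌉ = 161
j=3: r + 2k = 271.932428… → ⌈·⌉ = 272
j=4: r + 3k = 383.218142… → ⌈·⌉ = 384
j=5: r + 4k = 494.503857… → ⌈·⌉ = 495
j=6: r + 5k = 605.789571… → ⌈·⌉ = 606
j=7: r + 6k = 717.075285… → ⌈·⌉ = 718
j=8: r + 7k = 828.361 → ⌈·⌉ = 829
j=9: r + 8k = 939.646714… → ⌈·⌉ = 940
j=10: r + 9k = 1050.932428… → ⌈·⌉ = 1051
j=11: r + 10k = 1162.218142… → ⌈·⌉ = 1163
j=12: r + 11k = 1273.503857… → ⌈·⌉ = 1274
j=13: r + 12k = 1384.789571… → ⌈·⌉ = 1385
j=14: r + 13k = 1496.075285… → ⌈·⌉ = 1497

50, 161, 272, 384, 495, 606, 718, 829, 940, 1051, 1163, 1274, 1385, 1497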